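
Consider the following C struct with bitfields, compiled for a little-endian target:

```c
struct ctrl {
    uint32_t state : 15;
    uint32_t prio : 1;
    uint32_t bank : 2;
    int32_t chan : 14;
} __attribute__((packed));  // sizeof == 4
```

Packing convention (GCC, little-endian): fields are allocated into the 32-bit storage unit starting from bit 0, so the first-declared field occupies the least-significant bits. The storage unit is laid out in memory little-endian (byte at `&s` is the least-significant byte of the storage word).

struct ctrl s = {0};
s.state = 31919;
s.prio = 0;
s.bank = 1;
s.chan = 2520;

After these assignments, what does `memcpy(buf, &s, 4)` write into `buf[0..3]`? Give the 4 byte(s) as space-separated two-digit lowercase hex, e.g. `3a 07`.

af 7c 61 27

state (15b) val=31919 bits=0x7caf at bit 0: 0x00007caf
prio (1b) val=0 bits=0x0 at bit 15: 0x00007caf
bank (2b) val=1 bits=0x1 at bit 16: 0x00017caf
chan (14b) val=2520 bits=0x9d8 at bit 18: 0x27617caf
word = 0x27617caf → little-endian bytes:
  [0]=0xaf  [1]=0x7c  [2]=0x61  [3]=0x27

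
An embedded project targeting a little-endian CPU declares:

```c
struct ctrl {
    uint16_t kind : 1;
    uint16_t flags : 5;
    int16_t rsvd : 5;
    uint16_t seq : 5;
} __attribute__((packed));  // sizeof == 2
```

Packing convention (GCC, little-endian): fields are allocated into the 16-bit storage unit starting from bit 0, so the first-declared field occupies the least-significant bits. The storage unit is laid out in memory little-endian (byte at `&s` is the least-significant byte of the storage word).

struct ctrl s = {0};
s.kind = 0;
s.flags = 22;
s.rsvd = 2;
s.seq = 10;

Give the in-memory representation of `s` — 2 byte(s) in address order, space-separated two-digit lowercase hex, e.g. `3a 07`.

kind (1b) val=0 bits=0x0 at bit 0: 0x0000
flags (5b) val=22 bits=0x16 at bit 1: 0x002c
rsvd (5b) val=2 bits=0x2 at bit 6: 0x00ac
seq (5b) val=10 bits=0xa at bit 11: 0x50ac
word = 0x50ac → little-endian bytes:
  [0]=0xac  [1]=0x50

ac 50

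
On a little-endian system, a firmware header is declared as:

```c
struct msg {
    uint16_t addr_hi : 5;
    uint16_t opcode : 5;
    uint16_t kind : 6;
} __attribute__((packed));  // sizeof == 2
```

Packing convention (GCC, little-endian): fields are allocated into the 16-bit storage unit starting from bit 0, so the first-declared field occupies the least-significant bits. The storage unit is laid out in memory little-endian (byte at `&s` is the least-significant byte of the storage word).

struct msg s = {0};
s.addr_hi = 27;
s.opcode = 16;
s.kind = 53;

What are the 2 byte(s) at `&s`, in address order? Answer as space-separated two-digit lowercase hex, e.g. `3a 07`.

1b d6

[0+:5] addr_hi=27 & 0x1f = 0x1b; word=0x001b
[5+:5] opcode=16 & 0x1f = 0x10; word=0x021b
[10+:6] kind=53 & 0x3f = 0x35; word=0xd61b
word = 0xd61b → little-endian bytes:
  [0]=0x1b  [1]=0xd6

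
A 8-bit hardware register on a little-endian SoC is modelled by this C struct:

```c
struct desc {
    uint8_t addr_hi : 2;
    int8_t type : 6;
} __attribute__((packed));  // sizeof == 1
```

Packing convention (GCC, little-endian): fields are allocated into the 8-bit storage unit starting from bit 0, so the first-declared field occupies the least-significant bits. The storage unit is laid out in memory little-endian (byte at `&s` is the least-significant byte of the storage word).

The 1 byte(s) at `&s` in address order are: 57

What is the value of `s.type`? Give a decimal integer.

[0]=0x57 (little-endian) → word 0x57
addr_hi [0+:2] = (word>>0) & 0x3 = 3
type [2+:6] = (word>>2) & 0x3f = 21  ←
type signed 6b, MSB=0: value = 21

21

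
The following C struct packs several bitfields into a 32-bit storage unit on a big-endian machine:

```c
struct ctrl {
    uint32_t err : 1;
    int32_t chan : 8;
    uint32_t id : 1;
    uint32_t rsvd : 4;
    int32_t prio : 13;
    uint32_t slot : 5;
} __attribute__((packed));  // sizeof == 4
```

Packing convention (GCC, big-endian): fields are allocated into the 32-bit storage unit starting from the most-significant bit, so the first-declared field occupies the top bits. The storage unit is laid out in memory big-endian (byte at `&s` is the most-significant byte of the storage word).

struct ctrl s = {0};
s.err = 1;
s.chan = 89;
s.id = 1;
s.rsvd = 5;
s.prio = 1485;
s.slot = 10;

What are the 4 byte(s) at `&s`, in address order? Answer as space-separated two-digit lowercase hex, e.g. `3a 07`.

ac d4 b9 aa

err (1b) val=1 bits=0x1 at bit 31: 0x80000000
chan (8b) val=89 bits=0x59 at bit 23: 0xac800000
id (1b) val=1 bits=0x1 at bit 22: 0xacc00000
rsvd (4b) val=5 bits=0x5 at bit 18: 0xacd40000
prio (13b) val=1485 bits=0x5cd at bit 5: 0xacd4b9a0
slot (5b) val=10 bits=0xa at bit 0: 0xacd4b9aa
word = 0xacd4b9aa → big-endian bytes:
  [0]=0xac  [1]=0xd4  [2]=0xb9  [3]=0xaa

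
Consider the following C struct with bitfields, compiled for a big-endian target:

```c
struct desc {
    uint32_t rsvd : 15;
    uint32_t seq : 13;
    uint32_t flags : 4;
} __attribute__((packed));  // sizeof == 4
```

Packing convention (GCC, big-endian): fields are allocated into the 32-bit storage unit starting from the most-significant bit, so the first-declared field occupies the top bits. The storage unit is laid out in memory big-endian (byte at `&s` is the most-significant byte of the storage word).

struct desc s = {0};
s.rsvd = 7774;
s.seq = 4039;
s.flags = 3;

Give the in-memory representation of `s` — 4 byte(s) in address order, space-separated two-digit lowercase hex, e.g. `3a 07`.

3c bc fc 73

rsvd (15b) val=7774 bits=0x1e5e at bit 17: 0x3cbc0000
seq (13b) val=4039 bits=0xfc7 at bit 4: 0x3cbcfc70
flags (4b) val=3 bits=0x3 at bit 0: 0x3cbcfc73
word = 0x3cbcfc73 → big-endian bytes:
  [0]=0x3c  [1]=0xbc  [2]=0xfc  [3]=0x73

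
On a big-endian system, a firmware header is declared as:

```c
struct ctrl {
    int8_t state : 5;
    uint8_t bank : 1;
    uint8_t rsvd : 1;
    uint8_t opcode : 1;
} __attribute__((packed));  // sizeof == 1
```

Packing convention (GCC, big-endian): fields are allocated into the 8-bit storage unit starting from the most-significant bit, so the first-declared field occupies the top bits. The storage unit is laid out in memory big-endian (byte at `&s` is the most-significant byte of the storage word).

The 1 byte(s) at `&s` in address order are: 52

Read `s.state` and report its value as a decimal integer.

10

[0]=0x52 (big-endian) → word 0x52
state [3+:5] = (word>>3) & 0x1f = 10  ←
bank [2+:1] = (word>>2) & 0x1 = 0
rsvd [1+:1] = (word>>1) & 0x1 = 1
opcode [0+:1] = (word>>0) & 0x1 = 0
state signed 5b, MSB=0: value = 10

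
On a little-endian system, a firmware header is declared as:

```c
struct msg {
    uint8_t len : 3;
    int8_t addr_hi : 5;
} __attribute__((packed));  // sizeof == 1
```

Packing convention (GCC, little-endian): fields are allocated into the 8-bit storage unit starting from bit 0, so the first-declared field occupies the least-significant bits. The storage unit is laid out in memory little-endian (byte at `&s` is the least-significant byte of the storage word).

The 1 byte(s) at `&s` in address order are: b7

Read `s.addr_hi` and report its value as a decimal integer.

-10

[0]=0xb7 (little-endian) → word 0xb7
len [0+:3] = (word>>0) & 0x7 = 7
addr_hi [3+:5] = (word>>3) & 0x1f = 22  ←
addr_hi signed 5b, MSB=1: 22 - 32 = -10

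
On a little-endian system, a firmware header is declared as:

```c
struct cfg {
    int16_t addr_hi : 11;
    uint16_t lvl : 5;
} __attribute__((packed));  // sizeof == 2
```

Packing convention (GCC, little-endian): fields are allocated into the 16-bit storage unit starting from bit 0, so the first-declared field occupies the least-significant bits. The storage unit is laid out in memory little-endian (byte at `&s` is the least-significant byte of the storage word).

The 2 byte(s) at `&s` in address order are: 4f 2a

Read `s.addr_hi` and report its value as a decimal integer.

591

[0]=0x4f [1]=0x2a (little-endian) → word 0x2a4f
addr_hi:11 @ bit 0 → (0x2a4f>>0)&0x7ff = 0x24f  ←
lvl:5 @ bit 11 → (0x2a4f>>11)&0x1f = 0x5
addr_hi signed 11b, MSB=0: value = 591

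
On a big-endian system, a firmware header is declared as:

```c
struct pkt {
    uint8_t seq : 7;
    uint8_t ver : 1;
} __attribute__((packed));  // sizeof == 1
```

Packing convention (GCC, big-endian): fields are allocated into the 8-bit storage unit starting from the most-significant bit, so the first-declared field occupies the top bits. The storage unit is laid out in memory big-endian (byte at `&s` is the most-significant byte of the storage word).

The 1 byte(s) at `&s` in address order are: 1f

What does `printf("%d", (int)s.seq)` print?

[0]=0x1f (big-endian) → word 0x1f
seq:7 @ bit 1 → (0x1f>>1)&0x7f = 0xf  ←
ver:1 @ bit 0 → (0x1f>>0)&0x1 = 0x1

15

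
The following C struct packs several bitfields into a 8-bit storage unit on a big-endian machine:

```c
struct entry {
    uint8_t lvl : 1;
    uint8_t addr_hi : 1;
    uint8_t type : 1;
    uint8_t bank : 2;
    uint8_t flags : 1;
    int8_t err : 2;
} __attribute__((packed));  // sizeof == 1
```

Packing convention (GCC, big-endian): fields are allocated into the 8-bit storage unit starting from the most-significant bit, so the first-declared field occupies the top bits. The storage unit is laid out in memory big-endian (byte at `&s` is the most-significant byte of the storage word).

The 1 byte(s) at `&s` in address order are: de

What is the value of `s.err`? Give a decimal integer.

-2

[0]=0xde (big-endian) → word 0xde
lvl:1 @ bit 7 → (0xde>>7)&0x1 = 0x1
addr_hi:1 @ bit 6 → (0xde>>6)&0x1 = 0x1
type:1 @ bit 5 → (0xde>>5)&0x1 = 0x0
bank:2 @ bit 3 → (0xde>>3)&0x3 = 0x3
flags:1 @ bit 2 → (0xde>>2)&0x1 = 0x1
err:2 @ bit 0 → (0xde>>0)&0x3 = 0x2  ←
err signed 2b, MSB=1: 2 - 4 = -2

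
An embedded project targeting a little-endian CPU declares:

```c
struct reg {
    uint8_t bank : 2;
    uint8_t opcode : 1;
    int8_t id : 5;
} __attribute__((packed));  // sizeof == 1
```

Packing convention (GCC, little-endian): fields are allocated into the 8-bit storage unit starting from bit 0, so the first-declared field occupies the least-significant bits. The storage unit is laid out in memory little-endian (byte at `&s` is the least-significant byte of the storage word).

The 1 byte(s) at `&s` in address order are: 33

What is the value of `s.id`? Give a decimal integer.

[0]=0x33 (little-endian) → word 0x33
bank [0+:2] = (word>>0) & 0x3 = 3
opcode [2+:1] = (word>>2) & 0x1 = 0
id [3+:5] = (word>>3) & 0x1f = 6  ←
id signed 5b, MSB=0: value = 6

6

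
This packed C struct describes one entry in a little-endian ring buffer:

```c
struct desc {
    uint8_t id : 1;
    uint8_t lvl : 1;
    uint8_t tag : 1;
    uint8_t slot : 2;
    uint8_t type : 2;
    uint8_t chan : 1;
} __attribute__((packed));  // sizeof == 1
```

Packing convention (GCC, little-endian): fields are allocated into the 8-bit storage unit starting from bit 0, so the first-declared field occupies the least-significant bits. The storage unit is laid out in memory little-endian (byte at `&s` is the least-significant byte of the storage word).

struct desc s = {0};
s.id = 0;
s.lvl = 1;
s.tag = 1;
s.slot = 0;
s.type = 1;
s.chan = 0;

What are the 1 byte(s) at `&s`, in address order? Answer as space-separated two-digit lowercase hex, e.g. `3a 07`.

id (1b) val=0 bits=0x0 at bit 0: 0x00
lvl (1b) val=1 bits=0x1 at bit 1: 0x02
tag (1b) val=1 bits=0x1 at bit 2: 0x06
slot (2b) val=0 bits=0x0 at bit 3: 0x06
type (2b) val=1 bits=0x1 at bit 5: 0x26
chan (1b) val=0 bits=0x0 at bit 7: 0x26
word = 0x26 → little-endian bytes:
  [0]=0x26

26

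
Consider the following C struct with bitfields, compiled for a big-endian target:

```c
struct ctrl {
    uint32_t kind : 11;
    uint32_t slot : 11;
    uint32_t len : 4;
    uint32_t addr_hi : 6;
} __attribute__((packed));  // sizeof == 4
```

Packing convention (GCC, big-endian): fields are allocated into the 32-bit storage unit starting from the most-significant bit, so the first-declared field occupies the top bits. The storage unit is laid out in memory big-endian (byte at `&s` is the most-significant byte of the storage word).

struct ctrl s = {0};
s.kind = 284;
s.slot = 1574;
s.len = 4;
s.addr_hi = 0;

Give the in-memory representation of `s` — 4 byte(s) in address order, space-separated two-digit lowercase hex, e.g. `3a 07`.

kind (11b) val=284 bits=0x11c at bit 21: 0x23800000
slot (11b) val=1574 bits=0x626 at bit 10: 0x23989800
len (4b) val=4 bits=0x4 at bit 6: 0x23989900
addr_hi (6b) val=0 bits=0x0 at bit 0: 0x23989900
word = 0x23989900 → big-endian bytes:
  [0]=0x23  [1]=0x98  [2]=0x99  [3]=0x00

23 98 99 00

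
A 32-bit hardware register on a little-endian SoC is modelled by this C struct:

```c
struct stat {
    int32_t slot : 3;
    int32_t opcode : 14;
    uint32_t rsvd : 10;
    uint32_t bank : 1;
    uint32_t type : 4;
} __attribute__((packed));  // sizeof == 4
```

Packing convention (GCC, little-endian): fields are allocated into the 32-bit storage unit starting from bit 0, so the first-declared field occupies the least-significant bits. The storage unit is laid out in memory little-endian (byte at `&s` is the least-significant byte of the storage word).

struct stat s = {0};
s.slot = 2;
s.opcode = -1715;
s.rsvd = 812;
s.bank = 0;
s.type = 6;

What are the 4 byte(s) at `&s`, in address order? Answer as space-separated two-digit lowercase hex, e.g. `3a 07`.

6a ca 59 66

[0+:3] slot=2 & 0x7 = 0x2; word=0x00000002
[3+:14] opcode=-1715 & 0x3fff = 0x394d; word=0x0001ca6a
[17+:10] rsvd=812 & 0x3ff = 0x32c; word=0x0659ca6a
[27+:1] bank=0 & 0x1 = 0x0; word=0x0659ca6a
[28+:4] type=6 & 0xf = 0x6; word=0x6659ca6a
word = 0x6659ca6a → little-endian bytes:
  [0]=0x6a  [1]=0xca  [2]=0x59  [3]=0x66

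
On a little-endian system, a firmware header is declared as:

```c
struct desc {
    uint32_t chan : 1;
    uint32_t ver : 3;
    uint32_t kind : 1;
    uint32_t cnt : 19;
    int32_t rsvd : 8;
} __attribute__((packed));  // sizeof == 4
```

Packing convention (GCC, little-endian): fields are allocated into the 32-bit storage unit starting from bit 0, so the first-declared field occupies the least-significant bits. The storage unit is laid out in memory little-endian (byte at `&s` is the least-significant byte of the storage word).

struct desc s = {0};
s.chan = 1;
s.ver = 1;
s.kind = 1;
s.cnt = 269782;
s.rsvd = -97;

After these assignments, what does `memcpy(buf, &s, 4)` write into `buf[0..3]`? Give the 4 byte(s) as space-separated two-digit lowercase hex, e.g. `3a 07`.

d3 ba 83 9f

chan:1 = 1 → 0x1 << 0 → word 0x00000001
ver:3 = 1 → 0x1 << 1 → word 0x00000003
kind:1 = 1 → 0x1 << 4 → word 0x00000013
cnt:19 = 269782 → 0x41dd6 << 5 → word 0x0083bad3
rsvd:8 = -97 → 0x9f << 24 → word 0x9f83bad3
word = 0x9f83bad3 → little-endian bytes:
  [0]=0xd3  [1]=0xba  [2]=0x83  [3]=0x9f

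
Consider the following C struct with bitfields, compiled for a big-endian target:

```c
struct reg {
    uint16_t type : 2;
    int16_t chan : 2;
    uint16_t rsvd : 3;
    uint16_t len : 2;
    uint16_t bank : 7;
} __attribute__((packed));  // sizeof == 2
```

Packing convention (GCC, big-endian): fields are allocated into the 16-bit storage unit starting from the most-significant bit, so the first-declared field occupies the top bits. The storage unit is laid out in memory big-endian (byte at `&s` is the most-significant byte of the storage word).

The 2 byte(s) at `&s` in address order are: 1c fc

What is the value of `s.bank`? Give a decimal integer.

124

[0]=0x1c [1]=0xfc (big-endian) → word 0x1cfc
type:2 @ bit 14 → (0x1cfc>>14)&0x3 = 0x0
chan:2 @ bit 12 → (0x1cfc>>12)&0x3 = 0x1
rsvd:3 @ bit 9 → (0x1cfc>>9)&0x7 = 0x6
len:2 @ bit 7 → (0x1cfc>>7)&0x3 = 0x1
bank:7 @ bit 0 → (0x1cfc>>0)&0x7f = 0x7c  ←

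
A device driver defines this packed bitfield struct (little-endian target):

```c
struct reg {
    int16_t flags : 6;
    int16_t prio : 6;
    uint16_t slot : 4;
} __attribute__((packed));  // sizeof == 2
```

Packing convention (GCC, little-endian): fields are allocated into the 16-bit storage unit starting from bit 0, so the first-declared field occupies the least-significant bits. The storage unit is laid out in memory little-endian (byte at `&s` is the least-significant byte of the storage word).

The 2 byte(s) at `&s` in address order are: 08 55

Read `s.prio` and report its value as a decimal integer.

20

[0]=0x08 [1]=0x55 (little-endian) → word 0x5508
flags:6 @ bit 0 → (0x5508>>0)&0x3f = 0x8
prio:6 @ bit 6 → (0x5508>>6)&0x3f = 0x14  ←
slot:4 @ bit 12 → (0x5508>>12)&0xf = 0x5
prio signed 6b, MSB=0: value = 20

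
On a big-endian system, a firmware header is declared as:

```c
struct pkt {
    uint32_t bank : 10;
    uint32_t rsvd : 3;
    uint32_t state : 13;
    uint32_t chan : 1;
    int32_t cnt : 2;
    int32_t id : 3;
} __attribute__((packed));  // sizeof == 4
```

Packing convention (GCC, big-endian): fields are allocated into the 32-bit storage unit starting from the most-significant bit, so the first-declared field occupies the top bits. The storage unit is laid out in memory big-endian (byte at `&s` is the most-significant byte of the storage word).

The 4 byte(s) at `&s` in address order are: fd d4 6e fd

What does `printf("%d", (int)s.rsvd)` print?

[0]=0xfd [1]=0xd4 [2]=0x6e [3]=0xfd (big-endian) → word 0xfdd46efd
bank [22+:10] = (word>>22) & 0x3ff = 1015
rsvd [19+:3] = (word>>19) & 0x7 = 2  ←
state [6+:13] = (word>>6) & 0x1fff = 4539
chan [5+:1] = (word>>5) & 0x1 = 1
cnt [3+:2] = (word>>3) & 0x3 = 3
id [0+:3] = (word>>0) & 0x7 = 5

2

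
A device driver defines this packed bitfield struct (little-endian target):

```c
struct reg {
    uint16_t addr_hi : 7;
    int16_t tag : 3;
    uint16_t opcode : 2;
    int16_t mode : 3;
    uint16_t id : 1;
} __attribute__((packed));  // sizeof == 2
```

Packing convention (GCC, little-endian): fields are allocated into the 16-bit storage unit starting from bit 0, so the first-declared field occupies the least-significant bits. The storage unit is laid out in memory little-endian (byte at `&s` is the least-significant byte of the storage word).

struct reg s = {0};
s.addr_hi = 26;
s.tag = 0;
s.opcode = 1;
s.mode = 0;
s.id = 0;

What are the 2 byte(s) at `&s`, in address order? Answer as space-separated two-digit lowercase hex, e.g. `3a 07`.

1a 04

addr_hi:7 = 26 → 0x1a << 0 → word 0x001a
tag:3 = 0 → 0x0 << 7 → word 0x001a
opcode:2 = 1 → 0x1 << 10 → word 0x041a
mode:3 = 0 → 0x0 << 12 → word 0x041a
id:1 = 0 → 0x0 << 15 → word 0x041a
word = 0x041a → little-endian bytes:
  [0]=0x1a  [1]=0x04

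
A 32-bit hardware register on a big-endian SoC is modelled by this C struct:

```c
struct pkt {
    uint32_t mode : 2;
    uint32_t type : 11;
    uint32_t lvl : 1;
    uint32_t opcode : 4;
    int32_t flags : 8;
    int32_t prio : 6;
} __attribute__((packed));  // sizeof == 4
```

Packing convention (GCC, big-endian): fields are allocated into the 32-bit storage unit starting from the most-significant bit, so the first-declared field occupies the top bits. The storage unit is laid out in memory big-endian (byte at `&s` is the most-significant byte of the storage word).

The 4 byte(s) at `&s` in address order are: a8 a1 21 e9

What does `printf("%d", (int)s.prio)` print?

-23

[0]=0xa8 [1]=0xa1 [2]=0x21 [3]=0xe9 (big-endian) → word 0xa8a121e9
mode [30+:2] = (word>>30) & 0x3 = 2
type [19+:11] = (word>>19) & 0x7ff = 1300
lvl [18+:1] = (word>>18) & 0x1 = 0
opcode [14+:4] = (word>>14) & 0xf = 4
flags [6+:8] = (word>>6) & 0xff = 135
prio [0+:6] = (word>>0) & 0x3f = 41  ←
prio signed 6b, MSB=1: 41 - 64 = -23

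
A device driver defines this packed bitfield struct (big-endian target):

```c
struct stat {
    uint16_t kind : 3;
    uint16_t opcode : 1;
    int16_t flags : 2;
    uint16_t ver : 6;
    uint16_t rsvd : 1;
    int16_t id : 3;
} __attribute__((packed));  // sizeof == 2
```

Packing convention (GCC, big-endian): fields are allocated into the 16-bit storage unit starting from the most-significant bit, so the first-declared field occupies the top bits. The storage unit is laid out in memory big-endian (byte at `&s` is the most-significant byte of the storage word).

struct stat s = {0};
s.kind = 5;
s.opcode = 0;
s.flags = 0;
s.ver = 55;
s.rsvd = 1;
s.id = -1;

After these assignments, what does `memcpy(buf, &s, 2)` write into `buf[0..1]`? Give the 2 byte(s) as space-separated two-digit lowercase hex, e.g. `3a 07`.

a3 7f

[13+:3] kind=5 & 0x7 = 0x5; word=0xa000
[12+:1] opcode=0 & 0x1 = 0x0; word=0xa000
[10+:2] flags=0 & 0x3 = 0x0; word=0xa000
[4+:6] ver=55 & 0x3f = 0x37; word=0xa370
[3+:1] rsvd=1 & 0x1 = 0x1; word=0xa378
[0+:3] id=-1 & 0x7 = 0x7; word=0xa37f
word = 0xa37f → big-endian bytes:
  [0]=0xa3  [1]=0x7f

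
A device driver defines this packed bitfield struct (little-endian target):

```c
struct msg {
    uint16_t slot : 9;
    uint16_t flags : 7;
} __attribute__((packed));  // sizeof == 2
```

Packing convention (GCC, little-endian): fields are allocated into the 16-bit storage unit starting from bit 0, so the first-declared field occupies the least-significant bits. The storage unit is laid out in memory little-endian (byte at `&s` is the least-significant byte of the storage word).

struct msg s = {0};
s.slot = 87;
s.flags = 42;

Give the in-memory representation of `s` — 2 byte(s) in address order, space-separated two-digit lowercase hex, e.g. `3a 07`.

slot (9b) val=87 bits=0x57 at bit 0: 0x0057
flags (7b) val=42 bits=0x2a at bit 9: 0x5457
word = 0x5457 → little-endian bytes:
  [0]=0x57  [1]=0x54

57 54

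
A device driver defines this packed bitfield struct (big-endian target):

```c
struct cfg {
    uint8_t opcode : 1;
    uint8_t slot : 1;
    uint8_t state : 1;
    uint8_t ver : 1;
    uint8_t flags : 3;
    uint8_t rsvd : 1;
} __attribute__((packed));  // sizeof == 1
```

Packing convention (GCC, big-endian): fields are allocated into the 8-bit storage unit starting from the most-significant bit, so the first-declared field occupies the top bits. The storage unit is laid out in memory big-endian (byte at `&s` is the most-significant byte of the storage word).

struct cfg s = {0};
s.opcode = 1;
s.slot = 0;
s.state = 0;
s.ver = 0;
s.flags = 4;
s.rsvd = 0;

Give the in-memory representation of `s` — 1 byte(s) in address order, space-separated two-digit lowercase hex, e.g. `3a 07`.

88

opcode:1 = 1 → 0x1 << 7 → word 0x80
slot:1 = 0 → 0x0 << 6 → word 0x80
state:1 = 0 → 0x0 << 5 → word 0x80
ver:1 = 0 → 0x0 << 4 → word 0x80
flags:3 = 4 → 0x4 << 1 → word 0x88
rsvd:1 = 0 → 0x0 << 0 → word 0x88
word = 0x88 → big-endian bytes:
  [0]=0x88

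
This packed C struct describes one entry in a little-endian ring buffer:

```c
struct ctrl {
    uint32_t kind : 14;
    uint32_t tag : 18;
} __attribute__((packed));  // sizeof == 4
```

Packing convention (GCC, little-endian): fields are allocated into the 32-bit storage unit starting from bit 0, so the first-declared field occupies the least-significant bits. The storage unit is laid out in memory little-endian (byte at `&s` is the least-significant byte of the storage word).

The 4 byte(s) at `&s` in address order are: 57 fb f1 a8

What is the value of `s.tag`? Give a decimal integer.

[0]=0x57 [1]=0xfb [2]=0xf1 [3]=0xa8 (little-endian) → word 0xa8f1fb57
kind [0+:14] = (word>>0) & 0x3fff = 15191
tag [14+:18] = (word>>14) & 0x3ffff = 172999  ←

172999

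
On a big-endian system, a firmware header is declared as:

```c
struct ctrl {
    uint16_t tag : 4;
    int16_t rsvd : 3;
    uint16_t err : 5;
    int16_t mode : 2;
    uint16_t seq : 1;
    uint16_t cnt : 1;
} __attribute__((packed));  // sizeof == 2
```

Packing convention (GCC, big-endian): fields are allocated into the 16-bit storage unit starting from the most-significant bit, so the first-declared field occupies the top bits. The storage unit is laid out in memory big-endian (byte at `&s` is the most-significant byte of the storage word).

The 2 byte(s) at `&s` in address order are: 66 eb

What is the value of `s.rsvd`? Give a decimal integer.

3

[0]=0x66 [1]=0xeb (big-endian) → word 0x66eb
tag:4 @ bit 12 → (0x66eb>>12)&0xf = 0x6
rsvd:3 @ bit 9 → (0x66eb>>9)&0x7 = 0x3  ←
err:5 @ bit 4 → (0x66eb>>4)&0x1f = 0xe
mode:2 @ bit 2 → (0x66eb>>2)&0x3 = 0x2
seq:1 @ bit 1 → (0x66eb>>1)&0x1 = 0x1
cnt:1 @ bit 0 → (0x66eb>>0)&0x1 = 0x1
rsvd signed 3b, MSB=0: value = 3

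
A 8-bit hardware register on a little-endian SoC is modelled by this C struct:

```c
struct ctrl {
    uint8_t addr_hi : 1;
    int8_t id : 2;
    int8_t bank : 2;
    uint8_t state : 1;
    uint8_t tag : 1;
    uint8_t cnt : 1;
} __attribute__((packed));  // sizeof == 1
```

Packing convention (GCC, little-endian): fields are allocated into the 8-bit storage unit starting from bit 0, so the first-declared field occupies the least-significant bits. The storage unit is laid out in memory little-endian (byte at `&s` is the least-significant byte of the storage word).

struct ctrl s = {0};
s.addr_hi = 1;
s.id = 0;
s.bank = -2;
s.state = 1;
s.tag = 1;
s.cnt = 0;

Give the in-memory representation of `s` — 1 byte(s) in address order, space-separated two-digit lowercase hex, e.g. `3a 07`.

71

[0+:1] addr_hi=1 & 0x1 = 0x1; word=0x01
[1+:2] id=0 & 0x3 = 0x0; word=0x01
[3+:2] bank=-2 & 0x3 = 0x2; word=0x11
[5+:1] state=1 & 0x1 = 0x1; word=0x31
[6+:1] tag=1 & 0x1 = 0x1; word=0x71
[7+:1] cnt=0 & 0x1 = 0x0; word=0x71
word = 0x71 → little-endian bytes:
  [0]=0x71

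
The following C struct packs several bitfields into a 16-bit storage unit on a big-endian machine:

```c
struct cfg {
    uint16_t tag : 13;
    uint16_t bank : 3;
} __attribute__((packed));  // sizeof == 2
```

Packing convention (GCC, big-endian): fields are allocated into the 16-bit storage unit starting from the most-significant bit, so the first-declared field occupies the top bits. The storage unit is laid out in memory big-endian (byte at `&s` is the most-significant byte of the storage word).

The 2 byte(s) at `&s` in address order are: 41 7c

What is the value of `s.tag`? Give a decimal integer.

2095

[0]=0x41 [1]=0x7c (big-endian) → word 0x417c
tag [3+:13] = (word>>3) & 0x1fff = 2095  ←
bank [0+:3] = (word>>0) & 0x7 = 4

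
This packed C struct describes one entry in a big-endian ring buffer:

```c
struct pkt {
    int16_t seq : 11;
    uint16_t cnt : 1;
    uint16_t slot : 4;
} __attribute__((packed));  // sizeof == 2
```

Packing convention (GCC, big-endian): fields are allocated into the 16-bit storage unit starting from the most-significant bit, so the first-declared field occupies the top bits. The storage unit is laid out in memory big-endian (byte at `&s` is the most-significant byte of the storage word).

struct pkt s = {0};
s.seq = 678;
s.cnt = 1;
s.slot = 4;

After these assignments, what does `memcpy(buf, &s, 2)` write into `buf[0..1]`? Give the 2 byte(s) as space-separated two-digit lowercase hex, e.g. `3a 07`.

54 d4

seq:11 = 678 → 0x2a6 << 5 → word 0x54c0
cnt:1 = 1 → 0x1 << 4 → word 0x54d0
slot:4 = 4 → 0x4 << 0 → word 0x54d4
word = 0x54d4 → big-endian bytes:
  [0]=0x54  [1]=0xd4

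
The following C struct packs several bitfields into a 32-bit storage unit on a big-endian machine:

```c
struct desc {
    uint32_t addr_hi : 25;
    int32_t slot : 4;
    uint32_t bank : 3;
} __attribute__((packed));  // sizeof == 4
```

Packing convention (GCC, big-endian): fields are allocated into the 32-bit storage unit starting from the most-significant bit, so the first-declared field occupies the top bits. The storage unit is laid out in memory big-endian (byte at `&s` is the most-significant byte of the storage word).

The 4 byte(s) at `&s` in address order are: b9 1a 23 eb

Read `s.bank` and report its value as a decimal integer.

3

[0]=0xb9 [1]=0x1a [2]=0x23 [3]=0xeb (big-endian) → word 0xb91a23eb
addr_hi:25 @ bit 7 → (0xb91a23eb>>7)&0x1ffffff = 0x1723447
slot:4 @ bit 3 → (0xb91a23eb>>3)&0xf = 0xd
bank:3 @ bit 0 → (0xb91a23eb>>0)&0x7 = 0x3  ←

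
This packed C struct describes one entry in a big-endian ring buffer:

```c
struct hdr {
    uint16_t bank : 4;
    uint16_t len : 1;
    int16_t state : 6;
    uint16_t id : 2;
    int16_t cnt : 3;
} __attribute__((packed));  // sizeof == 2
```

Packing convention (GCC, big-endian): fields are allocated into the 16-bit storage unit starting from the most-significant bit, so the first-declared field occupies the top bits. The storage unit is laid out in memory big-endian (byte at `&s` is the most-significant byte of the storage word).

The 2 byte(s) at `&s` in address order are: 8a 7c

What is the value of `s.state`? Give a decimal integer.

[0]=0x8a [1]=0x7c (big-endian) → word 0x8a7c
bank [12+:4] = (word>>12) & 0xf = 8
len [11+:1] = (word>>11) & 0x1 = 1
state [5+:6] = (word>>5) & 0x3f = 19  ←
id [3+:2] = (word>>3) & 0x3 = 3
cnt [0+:3] = (word>>0) & 0x7 = 4
state signed 6b, MSB=0: value = 19

19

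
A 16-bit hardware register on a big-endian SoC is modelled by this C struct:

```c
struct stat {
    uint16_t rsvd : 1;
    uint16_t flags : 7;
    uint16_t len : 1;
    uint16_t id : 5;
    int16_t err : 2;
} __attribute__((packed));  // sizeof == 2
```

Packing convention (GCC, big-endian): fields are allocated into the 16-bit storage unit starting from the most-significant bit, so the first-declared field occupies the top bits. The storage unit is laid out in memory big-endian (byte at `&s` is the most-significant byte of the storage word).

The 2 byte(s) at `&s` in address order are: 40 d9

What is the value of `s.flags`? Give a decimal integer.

64

[0]=0x40 [1]=0xd9 (big-endian) → word 0x40d9
rsvd:1 @ bit 15 → (0x40d9>>15)&0x1 = 0x0
flags:7 @ bit 8 → (0x40d9>>8)&0x7f = 0x40  ←
len:1 @ bit 7 → (0x40d9>>7)&0x1 = 0x1
id:5 @ bit 2 → (0x40d9>>2)&0x1f = 0x16
err:2 @ bit 0 → (0x40d9>>0)&0x3 = 0x1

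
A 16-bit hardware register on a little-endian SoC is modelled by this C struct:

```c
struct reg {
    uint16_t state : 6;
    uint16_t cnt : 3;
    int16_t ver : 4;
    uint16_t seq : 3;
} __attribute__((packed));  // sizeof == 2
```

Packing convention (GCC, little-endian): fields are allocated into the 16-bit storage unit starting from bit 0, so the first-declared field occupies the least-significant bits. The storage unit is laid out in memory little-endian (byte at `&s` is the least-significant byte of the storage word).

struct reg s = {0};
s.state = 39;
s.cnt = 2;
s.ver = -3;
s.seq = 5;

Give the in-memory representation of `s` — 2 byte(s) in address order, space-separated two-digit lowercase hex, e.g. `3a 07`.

state (6b) val=39 bits=0x27 at bit 0: 0x0027
cnt (3b) val=2 bits=0x2 at bit 6: 0x00a7
ver (4b) val=-3 bits=0xd at bit 9: 0x1aa7
seq (3b) val=5 bits=0x5 at bit 13: 0xbaa7
word = 0xbaa7 → little-endian bytes:
  [0]=0xa7  [1]=0xba

a7 ba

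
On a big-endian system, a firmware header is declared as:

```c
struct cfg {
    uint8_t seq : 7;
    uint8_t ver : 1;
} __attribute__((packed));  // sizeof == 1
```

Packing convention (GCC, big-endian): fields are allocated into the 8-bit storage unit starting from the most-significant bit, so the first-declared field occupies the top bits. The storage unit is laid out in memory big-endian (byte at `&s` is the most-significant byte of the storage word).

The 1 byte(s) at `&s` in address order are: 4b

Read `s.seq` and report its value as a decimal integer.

[0]=0x4b (big-endian) → word 0x4b
seq:7 @ bit 1 → (0x4b>>1)&0x7f = 0x25  ←
ver:1 @ bit 0 → (0x4b>>0)&0x1 = 0x1

37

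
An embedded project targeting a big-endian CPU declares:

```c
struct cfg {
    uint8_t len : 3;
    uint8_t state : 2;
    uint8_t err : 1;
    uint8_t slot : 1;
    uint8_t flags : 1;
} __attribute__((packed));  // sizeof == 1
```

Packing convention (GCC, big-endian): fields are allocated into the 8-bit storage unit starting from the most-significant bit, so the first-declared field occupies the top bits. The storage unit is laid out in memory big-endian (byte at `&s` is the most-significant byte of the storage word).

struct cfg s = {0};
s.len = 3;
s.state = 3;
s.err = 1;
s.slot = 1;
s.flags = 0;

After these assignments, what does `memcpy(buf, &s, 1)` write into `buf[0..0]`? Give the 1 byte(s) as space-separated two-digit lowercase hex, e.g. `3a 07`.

[5+:3] len=3 & 0x7 = 0x3; word=0x60
[3+:2] state=3 & 0x3 = 0x3; word=0x78
[2+:1] err=1 & 0x1 = 0x1; word=0x7c
[1+:1] slot=1 & 0x1 = 0x1; word=0x7e
[0+:1] flags=0 & 0x1 = 0x0; word=0x7e
word = 0x7e → big-endian bytes:
  [0]=0x7e

7e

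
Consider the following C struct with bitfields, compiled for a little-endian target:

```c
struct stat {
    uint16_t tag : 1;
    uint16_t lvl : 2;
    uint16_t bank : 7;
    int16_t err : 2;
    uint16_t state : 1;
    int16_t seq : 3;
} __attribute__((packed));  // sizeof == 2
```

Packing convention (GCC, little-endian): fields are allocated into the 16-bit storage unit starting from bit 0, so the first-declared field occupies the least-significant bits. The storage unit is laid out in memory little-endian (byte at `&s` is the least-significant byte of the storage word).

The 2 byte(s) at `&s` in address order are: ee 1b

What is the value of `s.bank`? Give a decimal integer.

125

[0]=0xee [1]=0x1b (little-endian) → word 0x1bee
tag:1 @ bit 0 → (0x1bee>>0)&0x1 = 0x0
lvl:2 @ bit 1 → (0x1bee>>1)&0x3 = 0x3
bank:7 @ bit 3 → (0x1bee>>3)&0x7f = 0x7d  ←
err:2 @ bit 10 → (0x1bee>>10)&0x3 = 0x2
state:1 @ bit 12 → (0x1bee>>12)&0x1 = 0x1
seq:3 @ bit 13 → (0x1bee>>13)&0x7 = 0x0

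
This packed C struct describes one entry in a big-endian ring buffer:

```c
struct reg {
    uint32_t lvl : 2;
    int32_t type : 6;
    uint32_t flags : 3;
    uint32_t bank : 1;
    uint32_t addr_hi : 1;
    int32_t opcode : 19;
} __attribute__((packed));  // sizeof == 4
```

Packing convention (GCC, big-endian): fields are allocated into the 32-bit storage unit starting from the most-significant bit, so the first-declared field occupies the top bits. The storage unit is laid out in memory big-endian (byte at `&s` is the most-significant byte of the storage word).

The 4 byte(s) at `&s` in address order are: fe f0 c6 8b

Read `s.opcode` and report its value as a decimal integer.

50827

[0]=0xfe [1]=0xf0 [2]=0xc6 [3]=0x8b (big-endian) → word 0xfef0c68b
lvl:2 @ bit 30 → (0xfef0c68b>>30)&0x3 = 0x3
type:6 @ bit 24 → (0xfef0c68b>>24)&0x3f = 0x3e
flags:3 @ bit 21 → (0xfef0c68b>>21)&0x7 = 0x7
bank:1 @ bit 20 → (0xfef0c68b>>20)&0x1 = 0x1
addr_hi:1 @ bit 19 → (0xfef0c68b>>19)&0x1 = 0x0
opcode:19 @ bit 0 → (0xfef0c68b>>0)&0x7ffff = 0xc68b  ←
opcode signed 19b, MSB=0: value = 50827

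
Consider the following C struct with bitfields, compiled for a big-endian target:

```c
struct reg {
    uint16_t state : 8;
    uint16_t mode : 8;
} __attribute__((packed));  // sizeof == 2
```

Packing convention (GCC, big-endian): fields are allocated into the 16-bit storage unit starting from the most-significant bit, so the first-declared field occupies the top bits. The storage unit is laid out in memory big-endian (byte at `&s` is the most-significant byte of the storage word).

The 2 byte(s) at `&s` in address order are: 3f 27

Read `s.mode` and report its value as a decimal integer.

[0]=0x3f [1]=0x27 (big-endian) → word 0x3f27
state [8+:8] = (word>>8) & 0xff = 63
mode [0+:8] = (word>>0) & 0xff = 39  ←

39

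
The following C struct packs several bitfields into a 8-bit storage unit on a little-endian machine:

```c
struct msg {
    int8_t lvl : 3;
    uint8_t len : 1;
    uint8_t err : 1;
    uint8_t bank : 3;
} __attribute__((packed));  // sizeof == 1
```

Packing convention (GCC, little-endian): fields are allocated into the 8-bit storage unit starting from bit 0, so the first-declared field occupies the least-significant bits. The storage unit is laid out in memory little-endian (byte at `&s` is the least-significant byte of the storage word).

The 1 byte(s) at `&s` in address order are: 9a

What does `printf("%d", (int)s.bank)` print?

[0]=0x9a (little-endian) → word 0x9a
lvl [0+:3] = (word>>0) & 0x7 = 2
len [3+:1] = (word>>3) & 0x1 = 1
err [4+:1] = (word>>4) & 0x1 = 1
bank [5+:3] = (word>>5) & 0x7 = 4  ←

4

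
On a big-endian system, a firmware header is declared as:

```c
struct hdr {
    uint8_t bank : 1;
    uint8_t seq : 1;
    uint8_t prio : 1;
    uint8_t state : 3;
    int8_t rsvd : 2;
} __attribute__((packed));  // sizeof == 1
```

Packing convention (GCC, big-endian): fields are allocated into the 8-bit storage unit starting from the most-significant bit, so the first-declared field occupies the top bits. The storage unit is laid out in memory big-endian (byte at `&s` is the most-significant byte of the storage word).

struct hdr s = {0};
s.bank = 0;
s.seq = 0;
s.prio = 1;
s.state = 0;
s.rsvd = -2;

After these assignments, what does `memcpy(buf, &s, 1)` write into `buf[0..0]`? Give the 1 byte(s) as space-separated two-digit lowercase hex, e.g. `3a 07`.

[7+:1] bank=0 & 0x1 = 0x0; word=0x00
[6+:1] seq=0 & 0x1 = 0x0; word=0x00
[5+:1] prio=1 & 0x1 = 0x1; word=0x20
[2+:3] state=0 & 0x7 = 0x0; word=0x20
[0+:2] rsvd=-2 & 0x3 = 0x2; word=0x22
word = 0x22 → big-endian bytes:
  [0]=0x22

22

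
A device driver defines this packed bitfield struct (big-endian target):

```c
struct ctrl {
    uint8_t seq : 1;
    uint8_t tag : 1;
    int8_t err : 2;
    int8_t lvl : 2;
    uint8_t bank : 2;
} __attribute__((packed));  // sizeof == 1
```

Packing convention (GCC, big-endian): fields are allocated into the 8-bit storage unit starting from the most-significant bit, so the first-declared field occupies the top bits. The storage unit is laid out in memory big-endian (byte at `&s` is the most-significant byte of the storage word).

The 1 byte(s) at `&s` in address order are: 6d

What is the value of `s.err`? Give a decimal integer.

-2

[0]=0x6d (big-endian) → word 0x6d
seq:1 @ bit 7 → (0x6d>>7)&0x1 = 0x0
tag:1 @ bit 6 → (0x6d>>6)&0x1 = 0x1
err:2 @ bit 4 → (0x6d>>4)&0x3 = 0x2  ←
lvl:2 @ bit 2 → (0x6d>>2)&0x3 = 0x3
bank:2 @ bit 0 → (0x6d>>0)&0x3 = 0x1
err signed 2b, MSB=1: 2 - 4 = -2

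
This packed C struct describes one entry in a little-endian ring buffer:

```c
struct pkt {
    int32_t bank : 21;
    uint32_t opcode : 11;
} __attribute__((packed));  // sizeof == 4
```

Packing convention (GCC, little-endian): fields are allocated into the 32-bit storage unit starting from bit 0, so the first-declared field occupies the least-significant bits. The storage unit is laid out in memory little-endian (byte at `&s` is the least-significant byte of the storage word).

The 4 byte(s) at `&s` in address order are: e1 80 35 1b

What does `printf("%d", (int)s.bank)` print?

-687903

[0]=0xe1 [1]=0x80 [2]=0x35 [3]=0x1b (little-endian) → word 0x1b3580e1
bank:21 @ bit 0 → (0x1b3580e1>>0)&0x1fffff = 0x1580e1  ←
opcode:11 @ bit 21 → (0x1b3580e1>>21)&0x7ff = 0xd9
bank signed 21b, MSB=1: 1409249 - 2097152 = -687903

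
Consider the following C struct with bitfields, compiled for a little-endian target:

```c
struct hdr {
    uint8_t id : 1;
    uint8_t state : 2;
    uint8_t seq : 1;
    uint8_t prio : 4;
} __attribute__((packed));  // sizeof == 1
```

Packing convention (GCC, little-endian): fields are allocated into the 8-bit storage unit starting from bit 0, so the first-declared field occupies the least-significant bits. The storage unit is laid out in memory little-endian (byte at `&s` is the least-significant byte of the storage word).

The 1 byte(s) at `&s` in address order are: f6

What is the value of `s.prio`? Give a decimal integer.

15

[0]=0xf6 (little-endian) → word 0xf6
id [0+:1] = (word>>0) & 0x1 = 0
state [1+:2] = (word>>1) & 0x3 = 3
seq [3+:1] = (word>>3) & 0x1 = 0
prio [4+:4] = (word>>4) & 0xf = 15  ←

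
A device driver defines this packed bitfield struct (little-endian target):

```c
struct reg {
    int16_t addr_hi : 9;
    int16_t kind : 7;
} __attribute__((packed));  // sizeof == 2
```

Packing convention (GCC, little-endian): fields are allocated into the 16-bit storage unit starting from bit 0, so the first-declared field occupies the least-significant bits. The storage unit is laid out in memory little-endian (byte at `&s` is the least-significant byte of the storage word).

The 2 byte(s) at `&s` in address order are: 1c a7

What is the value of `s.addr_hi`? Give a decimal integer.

[0]=0x1c [1]=0xa7 (little-endian) → word 0xa71c
addr_hi [0+:9] = (word>>0) & 0x1ff = 284  ←
kind [9+:7] = (word>>9) & 0x7f = 83
addr_hi signed 9b, MSB=1: 284 - 512 = -228

-228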